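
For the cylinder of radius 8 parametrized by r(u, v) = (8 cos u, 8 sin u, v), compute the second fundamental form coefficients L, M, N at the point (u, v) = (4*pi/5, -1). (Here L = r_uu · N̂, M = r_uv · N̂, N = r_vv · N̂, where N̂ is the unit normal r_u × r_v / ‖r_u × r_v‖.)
L = -8;  M = 0;  N = 0

Compute the unit normal N̂(u, v) = (cos(u), sin(u), 0), and the second partials r_uu, r_uv, r_vv. Take dot products:
  L(u, v) = r_uu · N̂ = -8,
  M(u, v) = r_uv · N̂ = 0,
  N(u, v) = r_vv · N̂ = 0.
Evaluating at (u, v) = (4*pi/5, -1):
  L = -8, M = 0, N = 0.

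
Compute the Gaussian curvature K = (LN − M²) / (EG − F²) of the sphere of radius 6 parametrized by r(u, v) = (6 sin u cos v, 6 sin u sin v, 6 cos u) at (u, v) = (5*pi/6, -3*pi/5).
K = 1/36

Coefficients of the first fundamental form: E = 36, F = 0, G = 36*sin(u)^2.
Coefficients of the second fundamental form: L = -6*sin(u)/Abs(sin(u)), M = 0, N = -6*sin(u)^3/Abs(sin(u)).
Assemble K = (LN − M²)/(EG − F²) = 1/36. At (u, v) = (5*pi/6, -3*pi/5): K = 1/36.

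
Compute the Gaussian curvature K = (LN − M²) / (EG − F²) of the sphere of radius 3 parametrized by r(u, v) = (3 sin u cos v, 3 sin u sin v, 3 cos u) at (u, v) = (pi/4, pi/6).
K = 1/9

Coefficients of the first fundamental form: E = 9, F = 0, G = 9*sin(u)^2.
Coefficients of the second fundamental form: L = -3*sin(u)/Abs(sin(u)), M = 0, N = -3*sin(u)^3/Abs(sin(u)).
Assemble K = (LN − M²)/(EG − F²) = 1/9. At (u, v) = (pi/4, pi/6): K = 1/9.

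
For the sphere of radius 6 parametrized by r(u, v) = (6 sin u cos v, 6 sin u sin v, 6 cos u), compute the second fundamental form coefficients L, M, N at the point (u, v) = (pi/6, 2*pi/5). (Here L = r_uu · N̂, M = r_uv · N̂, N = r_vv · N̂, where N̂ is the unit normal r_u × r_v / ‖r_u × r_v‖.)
L = -6;  M = 0;  N = -3/2

Compute the unit normal N̂(u, v) = (sin(u)^2*cos(v)/Abs(sin(u)), sin(u)^2*sin(v)/Abs(sin(u)), sin(2*u)/(2*Abs(sin(u)))), and the second partials r_uu, r_uv, r_vv. Take dot products:
  L(u, v) = r_uu · N̂ = -6*sin(u)/Abs(sin(u)),
  M(u, v) = r_uv · N̂ = 0,
  N(u, v) = r_vv · N̂ = -6*sin(u)^3/Abs(sin(u)).
Evaluating at (u, v) = (pi/6, 2*pi/5):
  L = -6, M = 0, N = -3/2.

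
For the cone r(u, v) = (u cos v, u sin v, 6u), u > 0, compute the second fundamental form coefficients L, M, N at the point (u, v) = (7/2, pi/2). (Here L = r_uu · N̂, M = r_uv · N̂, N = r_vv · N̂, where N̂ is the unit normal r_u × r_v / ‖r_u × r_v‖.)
L = 0;  M = 0;  N = 21*sqrt(37)/37

Compute the unit normal N̂(u, v) = (-6*sqrt(37)*u*cos(v)/(37*Abs(u)), -6*sqrt(37)*u*sin(v)/(37*Abs(u)), sqrt(37)*u/(37*Abs(u))), and the second partials r_uu, r_uv, r_vv. Take dot products:
  L(u, v) = r_uu · N̂ = 0,
  M(u, v) = r_uv · N̂ = 0,
  N(u, v) = r_vv · N̂ = 6*sqrt(37)*u^2/(37*Abs(u)).
Evaluating at (u, v) = (7/2, pi/2):
  L = 0, M = 0, N = 21*sqrt(37)/37.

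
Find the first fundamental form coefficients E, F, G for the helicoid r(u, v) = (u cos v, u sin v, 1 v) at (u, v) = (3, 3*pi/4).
E = 1;  F = 0;  G = 10

Partials: r_u = (cos(v), sin(v), 0), r_v = (-u*sin(v), u*cos(v), 1). As functions of (u, v):
  E = r_u · r_u = 1,
  F = r_u · r_v = 0,
  G = r_v · r_v = u^2 + 1.
Evaluating at (u, v) = (3, 3*pi/4): E = 1, F = 0, G = 10.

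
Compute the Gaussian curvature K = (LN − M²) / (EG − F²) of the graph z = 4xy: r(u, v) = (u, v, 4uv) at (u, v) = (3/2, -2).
K = -16/10201

Coefficients of the first fundamental form: E = 16*v^2 + 1, F = 16*u*v, G = 16*u^2 + 1.
Coefficients of the second fundamental form: L = 0, M = 4/sqrt(16*u^2 + 16*v^2 + 1), N = 0.
Assemble K = (LN − M²)/(EG − F²) = -16/(256*u^4 + 512*u^2*v^2 + 32*u^2 + 256*v^4 + 32*v^2 + 1). At (u, v) = (3/2, -2): K = -16/10201.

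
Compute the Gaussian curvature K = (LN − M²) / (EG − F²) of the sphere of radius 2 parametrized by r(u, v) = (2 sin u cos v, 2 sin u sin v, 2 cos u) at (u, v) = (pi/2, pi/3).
K = 1/4

Coefficients of the first fundamental form: E = 4, F = 0, G = 4*sin(u)^2.
Coefficients of the second fundamental form: L = -2*sin(u)/Abs(sin(u)), M = 0, N = -2*sin(u)^3/Abs(sin(u)).
Assemble K = (LN − M²)/(EG − F²) = 1/4. At (u, v) = (pi/2, pi/3): K = 1/4.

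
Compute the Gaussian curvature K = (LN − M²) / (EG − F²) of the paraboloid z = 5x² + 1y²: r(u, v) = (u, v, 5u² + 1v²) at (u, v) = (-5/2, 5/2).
K = 20/423801

Coefficients of the first fundamental form: E = 100*u^2 + 1, F = 20*u*v, G = 4*v^2 + 1.
Coefficients of the second fundamental form: L = 10/sqrt(100*u^2 + 4*v^2 + 1), M = 0, N = 2/sqrt(100*u^2 + 4*v^2 + 1).
Assemble K = (LN − M²)/(EG − F²) = 20/(10000*u^4 + 800*u^2*v^2 + 200*u^2 + 16*v^4 + 8*v^2 + 1). At (u, v) = (-5/2, 5/2): K = 20/423801.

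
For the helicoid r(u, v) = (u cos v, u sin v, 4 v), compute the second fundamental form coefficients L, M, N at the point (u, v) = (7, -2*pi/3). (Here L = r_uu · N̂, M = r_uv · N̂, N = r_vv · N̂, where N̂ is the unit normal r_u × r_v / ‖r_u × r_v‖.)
L = 0;  M = -4*sqrt(65)/65;  N = 0

Compute the unit normal N̂(u, v) = (4*sin(v)/sqrt(u^2 + 16), -4*cos(v)/sqrt(u^2 + 16), u/sqrt(u^2 + 16)), and the second partials r_uu, r_uv, r_vv. Take dot products:
  L(u, v) = r_uu · N̂ = 0,
  M(u, v) = r_uv · N̂ = -4/sqrt(u^2 + 16),
  N(u, v) = r_vv · N̂ = 0.
Evaluating at (u, v) = (7, -2*pi/3):
  L = 0, M = -4*sqrt(65)/65, N = 0.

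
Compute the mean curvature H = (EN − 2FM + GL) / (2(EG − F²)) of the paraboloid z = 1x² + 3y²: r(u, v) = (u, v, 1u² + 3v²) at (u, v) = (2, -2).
H = 4*sqrt(161)/529

With E = 4*u^2 + 1, F = 12*u*v, G = 36*v^2 + 1, L = 2/sqrt(4*u^2 + 36*v^2 + 1), M = 0, N = 6/sqrt(4*u^2 + 36*v^2 + 1), assemble
  H = (EN − 2FM + GL) / (2(EG − F²)) = 4*(3*u^2 + 9*v^2 + 1)/(4*u^2 + 36*v^2 + 1)^(3/2).
At (u, v) = (2, -2): H = 4*sqrt(161)/529.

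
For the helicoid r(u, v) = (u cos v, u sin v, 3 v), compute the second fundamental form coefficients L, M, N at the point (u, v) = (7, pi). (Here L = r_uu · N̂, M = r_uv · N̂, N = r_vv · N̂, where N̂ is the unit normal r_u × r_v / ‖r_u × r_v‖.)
L = 0;  M = -3*sqrt(58)/58;  N = 0

Compute the unit normal N̂(u, v) = (3*sin(v)/sqrt(u^2 + 9), -3*cos(v)/sqrt(u^2 + 9), u/sqrt(u^2 + 9)), and the second partials r_uu, r_uv, r_vv. Take dot products:
  L(u, v) = r_uu · N̂ = 0,
  M(u, v) = r_uv · N̂ = -3/sqrt(u^2 + 9),
  N(u, v) = r_vv · N̂ = 0.
Evaluating at (u, v) = (7, pi):
  L = 0, M = -3*sqrt(58)/58, N = 0.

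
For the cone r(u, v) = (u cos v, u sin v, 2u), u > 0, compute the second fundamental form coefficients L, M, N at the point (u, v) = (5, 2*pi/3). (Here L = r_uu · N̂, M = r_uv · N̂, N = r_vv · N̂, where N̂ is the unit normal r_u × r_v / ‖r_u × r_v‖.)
L = 0;  M = 0;  N = 2*sqrt(5)

Compute the unit normal N̂(u, v) = (-2*sqrt(5)*u*cos(v)/(5*Abs(u)), -2*sqrt(5)*u*sin(v)/(5*Abs(u)), sqrt(5)*u/(5*Abs(u))), and the second partials r_uu, r_uv, r_vv. Take dot products:
  L(u, v) = r_uu · N̂ = 0,
  M(u, v) = r_uv · N̂ = 0,
  N(u, v) = r_vv · N̂ = 2*sqrt(5)*u^2/(5*Abs(u)).
Evaluating at (u, v) = (5, 2*pi/3):
  L = 0, M = 0, N = 2*sqrt(5).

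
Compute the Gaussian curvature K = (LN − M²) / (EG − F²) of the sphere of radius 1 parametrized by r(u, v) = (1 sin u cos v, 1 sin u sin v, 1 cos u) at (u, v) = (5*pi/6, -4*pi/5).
K = 1

Coefficients of the first fundamental form: E = 1, F = 0, G = sin(u)^2.
Coefficients of the second fundamental form: L = -sin(u)/Abs(sin(u)), M = 0, N = -sin(u)^3/Abs(sin(u)).
Assemble K = (LN − M²)/(EG − F²) = 1. At (u, v) = (5*pi/6, -4*pi/5): K = 1.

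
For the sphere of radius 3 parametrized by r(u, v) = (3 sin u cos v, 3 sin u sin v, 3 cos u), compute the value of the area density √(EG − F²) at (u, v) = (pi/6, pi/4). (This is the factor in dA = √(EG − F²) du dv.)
√(EG − F²)|_{(pi/6, pi/4)} = 9/2

E = 9, F = 0, G = 9*sin(u)^2, so EG − F² = 81*sin(u)^2. Taking the positive square root: √(EG − F²) = 9*Abs(sin(u)). At (u, v) = (pi/6, pi/4): 9/2.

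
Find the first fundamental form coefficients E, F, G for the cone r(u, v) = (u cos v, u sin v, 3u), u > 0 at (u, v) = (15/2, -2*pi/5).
E = 10;  F = 0;  G = 225/4

Partials: r_u = (cos(v), sin(v), 3), r_v = (-u*sin(v), u*cos(v), 0). As functions of (u, v):
  E = r_u · r_u = 10,
  F = r_u · r_v = 0,
  G = r_v · r_v = u^2.
Evaluating at (u, v) = (15/2, -2*pi/5): E = 10, F = 0, G = 225/4.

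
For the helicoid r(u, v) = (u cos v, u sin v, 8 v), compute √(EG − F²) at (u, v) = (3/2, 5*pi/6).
√(EG − F²)|_{(3/2, 5*pi/6)} = sqrt(265)/2

E = 1, F = 0, G = u^2 + 64; EG − F² = u^2 + 64; √(EG − F²) = sqrt(u^2 + 64). At the given point: sqrt(265)/2.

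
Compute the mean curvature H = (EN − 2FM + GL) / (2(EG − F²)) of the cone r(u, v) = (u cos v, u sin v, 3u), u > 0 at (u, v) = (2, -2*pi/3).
H = 3*sqrt(10)/40

With E = 10, F = 0, G = u^2, L = 0, M = 0, N = 3*sqrt(10)*u^2/(10*Abs(u)), assemble
  H = (EN − 2FM + GL) / (2(EG − F²)) = 3*sqrt(10)/(20*Abs(u)).
At (u, v) = (2, -2*pi/3): H = 3*sqrt(10)/40.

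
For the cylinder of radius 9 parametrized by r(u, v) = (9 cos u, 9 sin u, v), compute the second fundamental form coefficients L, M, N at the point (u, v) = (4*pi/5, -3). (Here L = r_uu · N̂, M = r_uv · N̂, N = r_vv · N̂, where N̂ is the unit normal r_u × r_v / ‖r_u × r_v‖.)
L = -9;  M = 0;  N = 0

Compute the unit normal N̂(u, v) = (cos(u), sin(u), 0), and the second partials r_uu, r_uv, r_vv. Take dot products:
  L(u, v) = r_uu · N̂ = -9,
  M(u, v) = r_uv · N̂ = 0,
  N(u, v) = r_vv · N̂ = 0.
Evaluating at (u, v) = (4*pi/5, -3):
  L = -9, M = 0, N = 0.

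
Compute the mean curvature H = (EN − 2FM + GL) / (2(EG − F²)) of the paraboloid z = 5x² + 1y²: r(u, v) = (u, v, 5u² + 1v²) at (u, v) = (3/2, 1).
H = 251*sqrt(230)/52900

With E = 100*u^2 + 1, F = 20*u*v, G = 4*v^2 + 1, L = 10/sqrt(100*u^2 + 4*v^2 + 1), M = 0, N = 2/sqrt(100*u^2 + 4*v^2 + 1), assemble
  H = (EN − 2FM + GL) / (2(EG − F²)) = 2*(50*u^2 + 10*v^2 + 3)/(100*u^2 + 4*v^2 + 1)^(3/2).
At (u, v) = (3/2, 1): H = 251*sqrt(230)/52900.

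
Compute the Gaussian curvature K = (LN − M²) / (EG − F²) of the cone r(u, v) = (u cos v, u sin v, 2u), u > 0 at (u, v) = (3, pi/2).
K = 0

Coefficients of the first fundamental form: E = 5, F = 0, G = u^2.
Coefficients of the second fundamental form: L = 0, M = 0, N = 2*sqrt(5)*u^2/(5*Abs(u)).
Assemble K = (LN − M²)/(EG − F²) = 0. At (u, v) = (3, pi/2): K = 0.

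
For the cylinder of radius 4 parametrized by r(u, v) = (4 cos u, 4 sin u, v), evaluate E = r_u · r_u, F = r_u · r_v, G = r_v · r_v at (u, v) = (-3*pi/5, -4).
E = 16;  F = 0;  G = 1

Partials: r_u = (-4*sin(u), 4*cos(u), 0), r_v = (0, 0, 1). As functions of (u, v):
  E = r_u · r_u = 16,
  F = r_u · r_v = 0,
  G = r_v · r_v = 1.
Evaluating at (u, v) = (-3*pi/5, -4): E = 16, F = 0, G = 1.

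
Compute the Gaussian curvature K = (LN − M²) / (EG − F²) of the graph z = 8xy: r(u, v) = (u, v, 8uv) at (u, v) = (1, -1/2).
K = -64/6561

Coefficients of the first fundamental form: E = 64*v^2 + 1, F = 64*u*v, G = 64*u^2 + 1.
Coefficients of the second fundamental form: L = 0, M = 8/sqrt(64*u^2 + 64*v^2 + 1), N = 0.
Assemble K = (LN − M²)/(EG − F²) = -64/(4096*u^4 + 8192*u^2*v^2 + 128*u^2 + 4096*v^4 + 128*v^2 + 1). At (u, v) = (1, -1/2): K = -64/6561.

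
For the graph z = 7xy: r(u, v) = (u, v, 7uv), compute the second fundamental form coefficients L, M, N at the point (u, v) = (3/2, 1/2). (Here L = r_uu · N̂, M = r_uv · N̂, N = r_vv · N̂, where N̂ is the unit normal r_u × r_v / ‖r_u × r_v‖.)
L = 0;  M = 7*sqrt(494)/247;  N = 0

Compute the unit normal N̂(u, v) = (-7*v/sqrt(49*u^2 + 49*v^2 + 1), -7*u/sqrt(49*u^2 + 49*v^2 + 1), 1/sqrt(49*u^2 + 49*v^2 + 1)), and the second partials r_uu, r_uv, r_vv. Take dot products:
  L(u, v) = r_uu · N̂ = 0,
  M(u, v) = r_uv · N̂ = 7/sqrt(49*u^2 + 49*v^2 + 1),
  N(u, v) = r_vv · N̂ = 0.
Evaluating at (u, v) = (3/2, 1/2):
  L = 0, M = 7*sqrt(494)/247, N = 0.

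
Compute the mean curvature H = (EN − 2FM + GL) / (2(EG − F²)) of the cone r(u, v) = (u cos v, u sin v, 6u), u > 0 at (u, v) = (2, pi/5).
H = 3*sqrt(37)/74

With E = 37, F = 0, G = u^2, L = 0, M = 0, N = 6*sqrt(37)*u^2/(37*Abs(u)), assemble
  H = (EN − 2FM + GL) / (2(EG − F²)) = 3*sqrt(37)/(37*Abs(u)).
At (u, v) = (2, pi/5): H = 3*sqrt(37)/74.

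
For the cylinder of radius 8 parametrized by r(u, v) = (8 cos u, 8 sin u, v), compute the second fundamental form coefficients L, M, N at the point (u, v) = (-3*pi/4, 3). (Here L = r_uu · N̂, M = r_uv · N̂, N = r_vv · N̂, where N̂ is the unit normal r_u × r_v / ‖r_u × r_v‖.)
L = -8;  M = 0;  N = 0

Compute the unit normal N̂(u, v) = (cos(u), sin(u), 0), and the second partials r_uu, r_uv, r_vv. Take dot products:
  L(u, v) = r_uu · N̂ = -8,
  M(u, v) = r_uv · N̂ = 0,
  N(u, v) = r_vv · N̂ = 0.
Evaluating at (u, v) = (-3*pi/4, 3):
  L = -8, M = 0, N = 0.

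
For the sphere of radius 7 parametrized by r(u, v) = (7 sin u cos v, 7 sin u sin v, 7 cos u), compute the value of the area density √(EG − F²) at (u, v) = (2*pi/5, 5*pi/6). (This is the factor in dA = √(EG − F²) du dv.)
√(EG − F²)|_{(2*pi/5, 5*pi/6)} = 49*sqrt(2*sqrt(5) + 10)/4

E = 49, F = 0, G = 49*sin(u)^2, so EG − F² = 2401*sin(u)^2. Taking the positive square root: √(EG − F²) = 49*Abs(sin(u)). At (u, v) = (2*pi/5, 5*pi/6): 49*sqrt(2*sqrt(5) + 10)/4.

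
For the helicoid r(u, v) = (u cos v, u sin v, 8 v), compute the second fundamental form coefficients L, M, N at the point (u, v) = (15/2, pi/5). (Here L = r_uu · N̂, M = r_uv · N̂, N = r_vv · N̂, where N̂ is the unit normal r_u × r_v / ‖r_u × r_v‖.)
L = 0;  M = -16*sqrt(481)/481;  N = 0

Compute the unit normal N̂(u, v) = (8*sin(v)/sqrt(u^2 + 64), -8*cos(v)/sqrt(u^2 + 64), u/sqrt(u^2 + 64)), and the second partials r_uu, r_uv, r_vv. Take dot products:
  L(u, v) = r_uu · N̂ = 0,
  M(u, v) = r_uv · N̂ = -8/sqrt(u^2 + 64),
  N(u, v) = r_vv · N̂ = 0.
Evaluating at (u, v) = (15/2, pi/5):
  L = 0, M = -16*sqrt(481)/481, N = 0.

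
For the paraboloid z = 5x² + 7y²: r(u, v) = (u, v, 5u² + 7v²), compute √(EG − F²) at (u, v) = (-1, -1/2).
√(EG − F²)|_{(-1, -1/2)} = 5*sqrt(6)

E = 100*u^2 + 1, F = 140*u*v, G = 196*v^2 + 1; EG − F² = 100*u^2 + 196*v^2 + 1; √(EG − F²) = sqrt(100*u^2 + 196*v^2 + 1). At the given point: 5*sqrt(6).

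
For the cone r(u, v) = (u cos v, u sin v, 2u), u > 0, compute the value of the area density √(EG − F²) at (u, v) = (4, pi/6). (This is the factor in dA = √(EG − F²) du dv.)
√(EG − F²)|_{(4, pi/6)} = 4*sqrt(5)

E = 5, F = 0, G = u^2, so EG − F² = 5*u^2. Taking the positive square root: √(EG − F²) = sqrt(5)*Abs(u). At (u, v) = (4, pi/6): 4*sqrt(5).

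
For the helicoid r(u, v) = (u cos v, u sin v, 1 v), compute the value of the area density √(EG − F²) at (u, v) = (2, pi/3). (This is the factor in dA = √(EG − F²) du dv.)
√(EG − F²)|_{(2, pi/3)} = sqrt(5)

E = 1, F = 0, G = u^2 + 1, so EG − F² = u^2 + 1. Taking the positive square root: √(EG − F²) = sqrt(u^2 + 1). At (u, v) = (2, pi/3): sqrt(5).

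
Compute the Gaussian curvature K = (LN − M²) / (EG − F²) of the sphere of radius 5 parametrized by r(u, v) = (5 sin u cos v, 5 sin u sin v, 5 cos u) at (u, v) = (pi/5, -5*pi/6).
K = 1/25

Coefficients of the first fundamental form: E = 25, F = 0, G = 25*sin(u)^2.
Coefficients of the second fundamental form: L = -5*sin(u)/Abs(sin(u)), M = 0, N = -5*sin(u)^3/Abs(sin(u)).
Assemble K = (LN − M²)/(EG − F²) = 1/25. At (u, v) = (pi/5, -5*pi/6): K = 1/25.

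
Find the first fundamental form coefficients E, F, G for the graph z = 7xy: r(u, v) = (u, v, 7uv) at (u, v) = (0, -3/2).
E = 445/4;  F = 0;  G = 1

Partials: r_u = (1, 0, 7*v), r_v = (0, 1, 7*u). As functions of (u, v):
  E = r_u · r_u = 49*v^2 + 1,
  F = r_u · r_v = 49*u*v,
  G = r_v · r_v = 49*u^2 + 1.
Evaluating at (u, v) = (0, -3/2): E = 445/4, F = 0, G = 1.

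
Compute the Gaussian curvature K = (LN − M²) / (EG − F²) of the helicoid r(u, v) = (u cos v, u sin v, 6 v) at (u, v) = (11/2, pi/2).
K = -576/70225

Coefficients of the first fundamental form: E = 1, F = 0, G = u^2 + 36.
Coefficients of the second fundamental form: L = 0, M = -6/sqrt(u^2 + 36), N = 0.
Assemble K = (LN − M²)/(EG − F²) = -36/(u^2 + 36)^2. At (u, v) = (11/2, pi/2): K = -576/70225.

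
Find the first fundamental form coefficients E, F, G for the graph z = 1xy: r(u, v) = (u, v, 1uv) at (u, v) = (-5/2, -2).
E = 5;  F = 5;  G = 29/4

Partials: r_u = (1, 0, v), r_v = (0, 1, u). As functions of (u, v):
  E = r_u · r_u = v^2 + 1,
  F = r_u · r_v = u*v,
  G = r_v · r_v = u^2 + 1.
Evaluating at (u, v) = (-5/2, -2): E = 5, F = 5, G = 29/4.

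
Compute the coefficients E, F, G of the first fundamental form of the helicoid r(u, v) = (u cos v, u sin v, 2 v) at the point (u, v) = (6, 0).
E = 1;  F = 0;  G = 40

Partials: r_u = (cos(v), sin(v), 0), r_v = (-u*sin(v), u*cos(v), 2). As functions of (u, v):
  E = r_u · r_u = 1,
  F = r_u · r_v = 0,
  G = r_v · r_v = u^2 + 4.
Evaluating at (u, v) = (6, 0): E = 1, F = 0, G = 40.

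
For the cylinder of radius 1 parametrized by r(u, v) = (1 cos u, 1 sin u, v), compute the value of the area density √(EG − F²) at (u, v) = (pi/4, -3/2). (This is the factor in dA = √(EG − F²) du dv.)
√(EG − F²)|_{(pi/4, -3/2)} = 1

E = 1, F = 0, G = 1, so EG − F² = 1. Taking the positive square root: √(EG − F²) = 1. At (u, v) = (pi/4, -3/2): 1.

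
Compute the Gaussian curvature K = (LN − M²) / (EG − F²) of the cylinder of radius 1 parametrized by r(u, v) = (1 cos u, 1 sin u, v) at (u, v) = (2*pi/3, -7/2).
K = 0

Coefficients of the first fundamental form: E = 1, F = 0, G = 1.
Coefficients of the second fundamental form: L = -1, M = 0, N = 0.
Assemble K = (LN − M²)/(EG − F²) = 0. At (u, v) = (2*pi/3, -7/2): K = 0.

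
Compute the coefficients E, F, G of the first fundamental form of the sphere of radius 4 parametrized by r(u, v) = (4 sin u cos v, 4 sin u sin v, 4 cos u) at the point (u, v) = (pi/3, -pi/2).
E = 16;  F = 0;  G = 12

Partials: r_u = (4*cos(u)*cos(v), 4*sin(v)*cos(u), -4*sin(u)), r_v = (-4*sin(u)*sin(v), 4*sin(u)*cos(v), 0). As functions of (u, v):
  E = r_u · r_u = 16,
  F = r_u · r_v = 0,
  G = r_v · r_v = 16*sin(u)^2.
Evaluating at (u, v) = (pi/3, -pi/2): E = 16, F = 0, G = 12.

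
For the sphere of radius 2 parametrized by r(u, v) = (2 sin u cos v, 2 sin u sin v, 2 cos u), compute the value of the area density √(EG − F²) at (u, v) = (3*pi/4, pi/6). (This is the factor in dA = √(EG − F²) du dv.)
√(EG − F²)|_{(3*pi/4, pi/6)} = 2*sqrt(2)

E = 4, F = 0, G = 4*sin(u)^2, so EG − F² = 16*sin(u)^2. Taking the positive square root: √(EG − F²) = 4*Abs(sin(u)). At (u, v) = (3*pi/4, pi/6): 2*sqrt(2).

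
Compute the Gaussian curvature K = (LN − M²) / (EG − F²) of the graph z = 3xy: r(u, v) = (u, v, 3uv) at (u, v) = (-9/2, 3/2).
K = -36/165649

Coefficients of the first fundamental form: E = 9*v^2 + 1, F = 9*u*v, G = 9*u^2 + 1.
Coefficients of the second fundamental form: L = 0, M = 3/sqrt(9*u^2 + 9*v^2 + 1), N = 0.
Assemble K = (LN − M²)/(EG − F²) = -9/(81*u^4 + 162*u^2*v^2 + 18*u^2 + 81*v^4 + 18*v^2 + 1). At (u, v) = (-9/2, 3/2): K = -36/165649.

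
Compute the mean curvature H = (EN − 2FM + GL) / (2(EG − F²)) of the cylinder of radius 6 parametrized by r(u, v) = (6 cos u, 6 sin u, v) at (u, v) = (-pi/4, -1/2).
H = -1/12

With E = 36, F = 0, G = 1, L = -6, M = 0, N = 0, assemble
  H = (EN − 2FM + GL) / (2(EG − F²)) = -1/12.
At (u, v) = (-pi/4, -1/2): H = -1/12.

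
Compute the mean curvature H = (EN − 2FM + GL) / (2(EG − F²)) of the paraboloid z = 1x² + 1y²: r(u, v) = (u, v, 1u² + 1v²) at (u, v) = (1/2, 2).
H = 19*sqrt(2)/108

With E = 4*u^2 + 1, F = 4*u*v, G = 4*v^2 + 1, L = 2/sqrt(4*u^2 + 4*v^2 + 1), M = 0, N = 2/sqrt(4*u^2 + 4*v^2 + 1), assemble
  H = (EN − 2FM + GL) / (2(EG − F²)) = 2*(2*u^2 + 2*v^2 + 1)/(4*u^2 + 4*v^2 + 1)^(3/2).
At (u, v) = (1/2, 2): H = 19*sqrt(2)/108.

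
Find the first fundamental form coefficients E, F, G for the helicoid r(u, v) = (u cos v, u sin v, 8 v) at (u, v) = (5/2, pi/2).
E = 1;  F = 0;  G = 281/4

Partials: r_u = (cos(v), sin(v), 0), r_v = (-u*sin(v), u*cos(v), 8). As functions of (u, v):
  E = r_u · r_u = 1,
  F = r_u · r_v = 0,
  G = r_v · r_v = u^2 + 64.
Evaluating at (u, v) = (5/2, pi/2): E = 1, F = 0, G = 281/4.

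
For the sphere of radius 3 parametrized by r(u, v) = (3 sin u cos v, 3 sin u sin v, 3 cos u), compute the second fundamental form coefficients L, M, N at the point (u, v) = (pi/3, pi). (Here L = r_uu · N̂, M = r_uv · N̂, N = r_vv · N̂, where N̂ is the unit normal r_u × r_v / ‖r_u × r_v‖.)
L = -3;  M = 0;  N = -9/4

Compute the unit normal N̂(u, v) = (sin(u)^2*cos(v)/Abs(sin(u)), sin(u)^2*sin(v)/Abs(sin(u)), sin(2*u)/(2*Abs(sin(u)))), and the second partials r_uu, r_uv, r_vv. Take dot products:
  L(u, v) = r_uu · N̂ = -3*sin(u)/Abs(sin(u)),
  M(u, v) = r_uv · N̂ = 0,
  N(u, v) = r_vv · N̂ = -3*sin(u)^3/Abs(sin(u)).
Evaluating at (u, v) = (pi/3, pi):
  L = -3, M = 0, N = -9/4.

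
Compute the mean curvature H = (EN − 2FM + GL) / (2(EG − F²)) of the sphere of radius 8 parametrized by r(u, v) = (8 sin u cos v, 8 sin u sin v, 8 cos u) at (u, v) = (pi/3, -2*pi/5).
H = -1/8

With E = 64, F = 0, G = 64*sin(u)^2, L = -8*sin(u)/Abs(sin(u)), M = 0, N = -8*sin(u)^3/Abs(sin(u)), assemble
  H = (EN − 2FM + GL) / (2(EG − F²)) = -sin(u)/(8*Abs(sin(u))).
At (u, v) = (pi/3, -2*pi/5): H = -1/8.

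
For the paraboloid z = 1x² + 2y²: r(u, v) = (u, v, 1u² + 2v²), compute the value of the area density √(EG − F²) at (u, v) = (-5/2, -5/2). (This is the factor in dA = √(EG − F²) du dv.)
√(EG − F²)|_{(-5/2, -5/2)} = 3*sqrt(14)

E = 4*u^2 + 1, F = 8*u*v, G = 16*v^2 + 1, so EG − F² = 4*u^2 + 16*v^2 + 1. Taking the positive square root: √(EG − F²) = sqrt(4*u^2 + 16*v^2 + 1). At (u, v) = (-5/2, -5/2): 3*sqrt(14).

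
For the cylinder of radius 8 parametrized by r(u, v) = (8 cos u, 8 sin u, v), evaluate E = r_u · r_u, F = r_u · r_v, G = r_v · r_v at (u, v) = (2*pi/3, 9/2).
E = 64;  F = 0;  G = 1

Partials: r_u = (-8*sin(u), 8*cos(u), 0), r_v = (0, 0, 1). As functions of (u, v):
  E = r_u · r_u = 64,
  F = r_u · r_v = 0,
  G = r_v · r_v = 1.
Evaluating at (u, v) = (2*pi/3, 9/2): E = 64, F = 0, G = 1.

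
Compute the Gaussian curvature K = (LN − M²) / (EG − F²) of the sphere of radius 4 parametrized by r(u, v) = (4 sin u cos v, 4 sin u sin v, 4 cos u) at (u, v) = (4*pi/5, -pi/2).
K = 1/16

Coefficients of the first fundamental form: E = 16, F = 0, G = 16*sin(u)^2.
Coefficients of the second fundamental form: L = -4*sin(u)/Abs(sin(u)), M = 0, N = -4*sin(u)^3/Abs(sin(u)).
Assemble K = (LN − M²)/(EG − F²) = 1/16. At (u, v) = (4*pi/5, -pi/2): K = 1/16.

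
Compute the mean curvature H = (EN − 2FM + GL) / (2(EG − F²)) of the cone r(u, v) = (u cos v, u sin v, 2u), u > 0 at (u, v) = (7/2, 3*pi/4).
H = 2*sqrt(5)/35

With E = 5, F = 0, G = u^2, L = 0, M = 0, N = 2*sqrt(5)*u^2/(5*Abs(u)), assemble
  H = (EN − 2FM + GL) / (2(EG − F²)) = sqrt(5)/(5*Abs(u)).
At (u, v) = (7/2, 3*pi/4): H = 2*sqrt(5)/35.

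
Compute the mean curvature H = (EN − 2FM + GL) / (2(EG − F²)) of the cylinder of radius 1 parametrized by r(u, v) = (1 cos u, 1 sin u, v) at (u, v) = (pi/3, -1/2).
H = -1/2

With E = 1, F = 0, G = 1, L = -1, M = 0, N = 0, assemble
  H = (EN − 2FM + GL) / (2(EG − F²)) = -1/2.
At (u, v) = (pi/3, -1/2): H = -1/2.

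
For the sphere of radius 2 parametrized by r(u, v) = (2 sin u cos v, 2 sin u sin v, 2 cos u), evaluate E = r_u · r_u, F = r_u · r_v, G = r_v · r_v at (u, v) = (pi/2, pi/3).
E = 4;  F = 0;  G = 4

Partials: r_u = (2*cos(u)*cos(v), 2*sin(v)*cos(u), -2*sin(u)), r_v = (-2*sin(u)*sin(v), 2*sin(u)*cos(v), 0). As functions of (u, v):
  E = r_u · r_u = 4,
  F = r_u · r_v = 0,
  G = r_v · r_v = 4*sin(u)^2.
Evaluating at (u, v) = (pi/2, pi/3): E = 4, F = 0, G = 4.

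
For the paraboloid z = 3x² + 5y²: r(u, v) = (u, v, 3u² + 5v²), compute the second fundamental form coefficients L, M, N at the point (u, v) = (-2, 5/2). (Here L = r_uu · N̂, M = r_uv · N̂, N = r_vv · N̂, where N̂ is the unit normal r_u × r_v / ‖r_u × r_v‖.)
L = 3*sqrt(770)/385;  M = 0;  N = sqrt(770)/77

Compute the unit normal N̂(u, v) = (-6*u/sqrt(36*u^2 + 100*v^2 + 1), -10*v/sqrt(36*u^2 + 100*v^2 + 1), 1/sqrt(36*u^2 + 100*v^2 + 1)), and the second partials r_uu, r_uv, r_vv. Take dot products:
  L(u, v) = r_uu · N̂ = 6/sqrt(36*u^2 + 100*v^2 + 1),
  M(u, v) = r_uv · N̂ = 0,
  N(u, v) = r_vv · N̂ = 10/sqrt(36*u^2 + 100*v^2 + 1).
Evaluating at (u, v) = (-2, 5/2):
  L = 3*sqrt(770)/385, M = 0, N = sqrt(770)/77.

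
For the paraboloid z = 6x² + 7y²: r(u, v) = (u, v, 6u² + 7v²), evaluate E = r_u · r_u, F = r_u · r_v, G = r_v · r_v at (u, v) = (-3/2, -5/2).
E = 325;  F = 630;  G = 1226

Partials: r_u = (1, 0, 12*u), r_v = (0, 1, 14*v). As functions of (u, v):
  E = r_u · r_u = 144*u^2 + 1,
  F = r_u · r_v = 168*u*v,
  G = r_v · r_v = 196*v^2 + 1.
Evaluating at (u, v) = (-3/2, -5/2): E = 325, F = 630, G = 1226.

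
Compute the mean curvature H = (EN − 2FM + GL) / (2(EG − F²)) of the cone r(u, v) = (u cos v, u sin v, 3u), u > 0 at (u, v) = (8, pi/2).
H = 3*sqrt(10)/160

With E = 10, F = 0, G = u^2, L = 0, M = 0, N = 3*sqrt(10)*u^2/(10*Abs(u)), assemble
  H = (EN − 2FM + GL) / (2(EG − F²)) = 3*sqrt(10)/(20*Abs(u)).
At (u, v) = (8, pi/2): H = 3*sqrt(10)/160.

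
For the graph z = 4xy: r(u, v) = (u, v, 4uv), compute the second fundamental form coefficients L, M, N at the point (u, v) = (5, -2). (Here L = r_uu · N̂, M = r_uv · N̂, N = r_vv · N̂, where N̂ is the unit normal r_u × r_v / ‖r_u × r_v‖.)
L = 0;  M = 4*sqrt(465)/465;  N = 0

Compute the unit normal N̂(u, v) = (-4*v/sqrt(16*u^2 + 16*v^2 + 1), -4*u/sqrt(16*u^2 + 16*v^2 + 1), 1/sqrt(16*u^2 + 16*v^2 + 1)), and the second partials r_uu, r_uv, r_vv. Take dot products:
  L(u, v) = r_uu · N̂ = 0,
  M(u, v) = r_uv · N̂ = 4/sqrt(16*u^2 + 16*v^2 + 1),
  N(u, v) = r_vv · N̂ = 0.
Evaluating at (u, v) = (5, -2):
  L = 0, M = 4*sqrt(465)/465, N = 0.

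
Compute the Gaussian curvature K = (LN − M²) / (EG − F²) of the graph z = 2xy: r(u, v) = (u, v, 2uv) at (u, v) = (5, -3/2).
K = -1/3025

Coefficients of the first fundamental form: E = 4*v^2 + 1, F = 4*u*v, G = 4*u^2 + 1.
Coefficients of the second fundamental form: L = 0, M = 2/sqrt(4*u^2 + 4*v^2 + 1), N = 0.
Assemble K = (LN − M²)/(EG − F²) = -4/(16*u^4 + 32*u^2*v^2 + 8*u^2 + 16*v^4 + 8*v^2 + 1). At (u, v) = (5, -3/2): K = -1/3025.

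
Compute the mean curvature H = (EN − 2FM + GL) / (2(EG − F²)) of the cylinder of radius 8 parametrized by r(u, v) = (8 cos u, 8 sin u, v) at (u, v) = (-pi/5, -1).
H = -1/16

With E = 64, F = 0, G = 1, L = -8, M = 0, N = 0, assemble
  H = (EN − 2FM + GL) / (2(EG − F²)) = -1/16.
At (u, v) = (-pi/5, -1): H = -1/16.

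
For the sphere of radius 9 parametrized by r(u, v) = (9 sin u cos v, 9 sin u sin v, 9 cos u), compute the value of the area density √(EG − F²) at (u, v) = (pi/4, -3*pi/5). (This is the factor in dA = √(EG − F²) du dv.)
√(EG − F²)|_{(pi/4, -3*pi/5)} = 81*sqrt(2)/2

E = 81, F = 0, G = 81*sin(u)^2, so EG − F² = 6561*sin(u)^2. Taking the positive square root: √(EG − F²) = 81*Abs(sin(u)). At (u, v) = (pi/4, -3*pi/5): 81*sqrt(2)/2.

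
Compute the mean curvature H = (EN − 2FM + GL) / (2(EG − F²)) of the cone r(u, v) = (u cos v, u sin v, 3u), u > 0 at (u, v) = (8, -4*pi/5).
H = 3*sqrt(10)/160

With E = 10, F = 0, G = u^2, L = 0, M = 0, N = 3*sqrt(10)*u^2/(10*Abs(u)), assemble
  H = (EN − 2FM + GL) / (2(EG − F²)) = 3*sqrt(10)/(20*Abs(u)).
At (u, v) = (8, -4*pi/5): H = 3*sqrt(10)/160.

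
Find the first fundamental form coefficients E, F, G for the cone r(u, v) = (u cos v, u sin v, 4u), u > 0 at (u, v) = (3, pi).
E = 17;  F = 0;  G = 9

Partials: r_u = (cos(v), sin(v), 4), r_v = (-u*sin(v), u*cos(v), 0). As functions of (u, v):
  E = r_u · r_u = 17,
  F = r_u · r_v = 0,
  G = r_v · r_v = u^2.
Evaluating at (u, v) = (3, pi): E = 17, F = 0, G = 9.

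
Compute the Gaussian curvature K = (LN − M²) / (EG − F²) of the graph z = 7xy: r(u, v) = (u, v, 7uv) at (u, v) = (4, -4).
K = -49/2461761

Coefficients of the first fundamental form: E = 49*v^2 + 1, F = 49*u*v, G = 49*u^2 + 1.
Coefficients of the second fundamental form: L = 0, M = 7/sqrt(49*u^2 + 49*v^2 + 1), N = 0.
Assemble K = (LN − M²)/(EG − F²) = -49/(2401*u^4 + 4802*u^2*v^2 + 98*u^2 + 2401*v^4 + 98*v^2 + 1). At (u, v) = (4, -4): K = -49/2461761.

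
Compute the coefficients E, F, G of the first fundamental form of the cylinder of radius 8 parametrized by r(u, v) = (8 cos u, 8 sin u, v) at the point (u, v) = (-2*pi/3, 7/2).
E = 64;  F = 0;  G = 1

Partials: r_u = (-8*sin(u), 8*cos(u), 0), r_v = (0, 0, 1). As functions of (u, v):
  E = r_u · r_u = 64,
  F = r_u · r_v = 0,
  G = r_v · r_v = 1.
Evaluating at (u, v) = (-2*pi/3, 7/2): E = 64, F = 0, G = 1.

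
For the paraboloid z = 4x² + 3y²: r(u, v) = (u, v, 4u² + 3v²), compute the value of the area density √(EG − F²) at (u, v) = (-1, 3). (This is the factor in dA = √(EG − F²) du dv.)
√(EG − F²)|_{(-1, 3)} = sqrt(389)

E = 64*u^2 + 1, F = 48*u*v, G = 36*v^2 + 1, so EG − F² = 64*u^2 + 36*v^2 + 1. Taking the positive square root: √(EG − F²) = sqrt(64*u^2 + 36*v^2 + 1). At (u, v) = (-1, 3): sqrt(389).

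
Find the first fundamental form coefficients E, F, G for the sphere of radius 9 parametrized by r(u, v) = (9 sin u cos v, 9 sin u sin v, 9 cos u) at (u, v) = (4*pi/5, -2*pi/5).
E = 81;  F = 0;  G = 405/8 - 81*sqrt(5)/8

Partials: r_u = (9*cos(u)*cos(v), 9*sin(v)*cos(u), -9*sin(u)), r_v = (-9*sin(u)*sin(v), 9*sin(u)*cos(v), 0). As functions of (u, v):
  E = r_u · r_u = 81,
  F = r_u · r_v = 0,
  G = r_v · r_v = 81*sin(u)^2.
Evaluating at (u, v) = (4*pi/5, -2*pi/5): E = 81, F = 0, G = 405/8 - 81*sqrt(5)/8.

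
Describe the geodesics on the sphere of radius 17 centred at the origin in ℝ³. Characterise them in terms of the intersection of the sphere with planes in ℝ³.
Geodesics on the sphere of radius 17 are great circles — circles of radius 17 obtained as the intersection of the sphere with planes through the origin (the centre of the sphere).

A curve α(t) of nonzero constant speed on the sphere of radius 17 is a geodesic iff its acceleration α̈ is everywhere normal to the surface, i.e. parallel to the radial vector α(t). Then d/dt(α × α̇) = α̇ × α̇ + α × α̈ = 0, so α × α̇ is a constant vector n ≠ 0 and α(t) · n = 0 for all t: α lies in the plane through the origin with normal n. The intersection of that plane with the sphere is a circle of radius 17 (a great circle). Conversely, a great circle traversed at constant speed has centripetal acceleration pointing at the origin, hence normal to the sphere, so every great circle is a geodesic.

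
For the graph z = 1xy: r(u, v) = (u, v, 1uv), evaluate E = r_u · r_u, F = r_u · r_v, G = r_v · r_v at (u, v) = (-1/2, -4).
E = 17;  F = 2;  G = 5/4

Partials: r_u = (1, 0, v), r_v = (0, 1, u). As functions of (u, v):
  E = r_u · r_u = v^2 + 1,
  F = r_u · r_v = u*v,
  G = r_v · r_v = u^2 + 1.
Evaluating at (u, v) = (-1/2, -4): E = 17, F = 2, G = 5/4.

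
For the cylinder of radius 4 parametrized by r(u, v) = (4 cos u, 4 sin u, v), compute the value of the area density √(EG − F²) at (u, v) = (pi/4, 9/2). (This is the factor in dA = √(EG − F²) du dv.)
√(EG − F²)|_{(pi/4, 9/2)} = 4

E = 16, F = 0, G = 1, so EG − F² = 16. Taking the positive square root: √(EG − F²) = 4. At (u, v) = (pi/4, 9/2): 4.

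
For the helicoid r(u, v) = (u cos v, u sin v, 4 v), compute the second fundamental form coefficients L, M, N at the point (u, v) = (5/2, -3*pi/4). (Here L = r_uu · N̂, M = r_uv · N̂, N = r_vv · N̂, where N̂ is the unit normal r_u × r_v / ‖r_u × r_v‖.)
L = 0;  M = -8*sqrt(89)/89;  N = 0

Compute the unit normal N̂(u, v) = (4*sin(v)/sqrt(u^2 + 16), -4*cos(v)/sqrt(u^2 + 16), u/sqrt(u^2 + 16)), and the second partials r_uu, r_uv, r_vv. Take dot products:
  L(u, v) = r_uu · N̂ = 0,
  M(u, v) = r_uv · N̂ = -4/sqrt(u^2 + 16),
  N(u, v) = r_vv · N̂ = 0.
Evaluating at (u, v) = (5/2, -3*pi/4):
  L = 0, M = -8*sqrt(89)/89, N = 0.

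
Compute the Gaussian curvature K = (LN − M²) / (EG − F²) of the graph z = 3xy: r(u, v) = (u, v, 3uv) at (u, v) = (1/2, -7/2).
K = -36/51529

Coefficients of the first fundamental form: E = 9*v^2 + 1, F = 9*u*v, G = 9*u^2 + 1.
Coefficients of the second fundamental form: L = 0, M = 3/sqrt(9*u^2 + 9*v^2 + 1), N = 0.
Assemble K = (LN − M²)/(EG − F²) = -9/(81*u^4 + 162*u^2*v^2 + 18*u^2 + 81*v^4 + 18*v^2 + 1). At (u, v) = (1/2, -7/2): K = -36/51529.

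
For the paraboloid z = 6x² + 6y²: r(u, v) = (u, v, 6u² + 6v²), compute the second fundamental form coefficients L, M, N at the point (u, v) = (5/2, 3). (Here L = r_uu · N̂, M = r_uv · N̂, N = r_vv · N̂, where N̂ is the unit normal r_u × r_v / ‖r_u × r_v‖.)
L = 12*sqrt(13)/169;  M = 0;  N = 12*sqrt(13)/169

Compute the unit normal N̂(u, v) = (-12*u/sqrt(144*u^2 + 144*v^2 + 1), -12*v/sqrt(144*u^2 + 144*v^2 + 1), 1/sqrt(144*u^2 + 144*v^2 + 1)), and the second partials r_uu, r_uv, r_vv. Take dot products:
  L(u, v) = r_uu · N̂ = 12/sqrt(144*u^2 + 144*v^2 + 1),
  M(u, v) = r_uv · N̂ = 0,
  N(u, v) = r_vv · N̂ = 12/sqrt(144*u^2 + 144*v^2 + 1).
Evaluating at (u, v) = (5/2, 3):
  L = 12*sqrt(13)/169, M = 0, N = 12*sqrt(13)/169.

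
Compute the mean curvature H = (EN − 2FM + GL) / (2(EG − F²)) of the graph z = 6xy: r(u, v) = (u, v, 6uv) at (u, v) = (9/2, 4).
H = -972*sqrt(1306)/426409

With E = 36*v^2 + 1, F = 36*u*v, G = 36*u^2 + 1, L = 0, M = 6/sqrt(36*u^2 + 36*v^2 + 1), N = 0, assemble
  H = (EN − 2FM + GL) / (2(EG − F²)) = -216*u*v/(36*u^2 + 36*v^2 + 1)^(3/2).
At (u, v) = (9/2, 4): H = -972*sqrt(1306)/426409.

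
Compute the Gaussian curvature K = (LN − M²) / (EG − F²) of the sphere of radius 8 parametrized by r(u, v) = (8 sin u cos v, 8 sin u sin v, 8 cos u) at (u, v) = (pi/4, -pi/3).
K = 1/64

Coefficients of the first fundamental form: E = 64, F = 0, G = 64*sin(u)^2.
Coefficients of the second fundamental form: L = -8*sin(u)/Abs(sin(u)), M = 0, N = -8*sin(u)^3/Abs(sin(u)).
Assemble K = (LN − M²)/(EG − F²) = 1/64. At (u, v) = (pi/4, -pi/3): K = 1/64.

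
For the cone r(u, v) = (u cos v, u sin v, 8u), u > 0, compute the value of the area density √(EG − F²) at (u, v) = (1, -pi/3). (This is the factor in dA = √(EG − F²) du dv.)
√(EG − F²)|_{(1, -pi/3)} = sqrt(65)

E = 65, F = 0, G = u^2, so EG − F² = 65*u^2. Taking the positive square root: √(EG − F²) = sqrt(65)*Abs(u). At (u, v) = (1, -pi/3): sqrt(65).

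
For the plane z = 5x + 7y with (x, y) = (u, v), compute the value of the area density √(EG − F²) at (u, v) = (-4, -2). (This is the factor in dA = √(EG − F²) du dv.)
√(EG − F²)|_{(-4, -2)} = 5*sqrt(3)

E = 26, F = 35, G = 50, so EG − F² = 75. Taking the positive square root: √(EG − F²) = 5*sqrt(3). At (u, v) = (-4, -2): 5*sqrt(3).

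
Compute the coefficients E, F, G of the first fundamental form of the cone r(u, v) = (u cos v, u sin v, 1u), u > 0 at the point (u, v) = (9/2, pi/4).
E = 2;  F = 0;  G = 81/4

Partials: r_u = (cos(v), sin(v), 1), r_v = (-u*sin(v), u*cos(v), 0). As functions of (u, v):
  E = r_u · r_u = 2,
  F = r_u · r_v = 0,
  G = r_v · r_v = u^2.
Evaluating at (u, v) = (9/2, pi/4): E = 2, F = 0, G = 81/4.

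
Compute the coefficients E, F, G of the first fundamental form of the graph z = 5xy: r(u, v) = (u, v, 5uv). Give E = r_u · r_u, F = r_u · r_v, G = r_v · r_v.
E = 25*v^2 + 1;  F = 25*u*v;  G = 25*u^2 + 1

Compute partials: r_u = (1, 0, 5*v), r_v = (0, 1, 5*u). Then
  E = r_u · r_u = 25*v^2 + 1,
  F = r_u · r_v = 25*u*v,
  G = r_v · r_v = 25*u^2 + 1.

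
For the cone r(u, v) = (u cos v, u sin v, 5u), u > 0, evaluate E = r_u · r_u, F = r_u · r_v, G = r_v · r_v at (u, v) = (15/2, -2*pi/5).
E = 26;  F = 0;  G = 225/4

Partials: r_u = (cos(v), sin(v), 5), r_v = (-u*sin(v), u*cos(v), 0). As functions of (u, v):
  E = r_u · r_u = 26,
  F = r_u · r_v = 0,
  G = r_v · r_v = u^2.
Evaluating at (u, v) = (15/2, -2*pi/5): E = 26, F = 0, G = 225/4.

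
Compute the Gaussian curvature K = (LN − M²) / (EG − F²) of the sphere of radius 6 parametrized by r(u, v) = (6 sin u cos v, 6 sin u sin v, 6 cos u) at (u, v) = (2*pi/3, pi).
K = 1/36

Coefficients of the first fundamental form: E = 36, F = 0, G = 36*sin(u)^2.
Coefficients of the second fundamental form: L = -6*sin(u)/Abs(sin(u)), M = 0, N = -6*sin(u)^3/Abs(sin(u)).
Assemble K = (LN − M²)/(EG − F²) = 1/36. At (u, v) = (2*pi/3, pi): K = 1/36.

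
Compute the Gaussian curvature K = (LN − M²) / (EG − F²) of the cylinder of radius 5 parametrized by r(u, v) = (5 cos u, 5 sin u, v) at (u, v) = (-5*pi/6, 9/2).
K = 0

Coefficients of the first fundamental form: E = 25, F = 0, G = 1.
Coefficients of the second fundamental form: L = -5, M = 0, N = 0.
Assemble K = (LN − M²)/(EG − F²) = 0. At (u, v) = (-5*pi/6, 9/2): K = 0.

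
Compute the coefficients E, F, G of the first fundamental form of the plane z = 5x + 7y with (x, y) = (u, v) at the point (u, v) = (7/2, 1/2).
E = 26;  F = 35;  G = 50

Partials: r_u = (1, 0, 5), r_v = (0, 1, 7). As functions of (u, v):
  E = r_u · r_u = 26,
  F = r_u · r_v = 35,
  G = r_v · r_v = 50.
Evaluating at (u, v) = (7/2, 1/2): E = 26, F = 35, G = 50.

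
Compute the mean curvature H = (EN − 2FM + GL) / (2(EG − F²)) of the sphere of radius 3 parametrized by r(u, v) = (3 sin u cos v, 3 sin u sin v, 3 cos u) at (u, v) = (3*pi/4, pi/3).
H = -1/3

With E = 9, F = 0, G = 9*sin(u)^2, L = -3*sin(u)/Abs(sin(u)), M = 0, N = -3*sin(u)^3/Abs(sin(u)), assemble
  H = (EN − 2FM + GL) / (2(EG − F²)) = -sin(u)/(3*Abs(sin(u))).
At (u, v) = (3*pi/4, pi/3): H = -1/3.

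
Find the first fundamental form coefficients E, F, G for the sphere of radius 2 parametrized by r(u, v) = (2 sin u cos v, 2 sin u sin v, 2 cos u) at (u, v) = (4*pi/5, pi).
E = 4;  F = 0;  G = 5/2 - sqrt(5)/2

Partials: r_u = (2*cos(u)*cos(v), 2*sin(v)*cos(u), -2*sin(u)), r_v = (-2*sin(u)*sin(v), 2*sin(u)*cos(v), 0). As functions of (u, v):
  E = r_u · r_u = 4,
  F = r_u · r_v = 0,
  G = r_v · r_v = 4*sin(u)^2.
Evaluating at (u, v) = (4*pi/5, pi): E = 4, F = 0, G = 5/2 - sqrt(5)/2.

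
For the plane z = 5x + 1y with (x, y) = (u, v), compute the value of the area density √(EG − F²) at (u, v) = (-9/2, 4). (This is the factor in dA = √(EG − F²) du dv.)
√(EG − F²)|_{(-9/2, 4)} = 3*sqrt(3)

E = 26, F = 5, G = 2, so EG − F² = 27. Taking the positive square root: √(EG − F²) = 3*sqrt(3). At (u, v) = (-9/2, 4): 3*sqrt(3).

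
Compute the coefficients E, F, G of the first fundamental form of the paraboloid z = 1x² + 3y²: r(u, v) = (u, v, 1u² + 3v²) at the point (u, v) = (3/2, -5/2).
E = 10;  F = -45;  G = 226

Partials: r_u = (1, 0, 2*u), r_v = (0, 1, 6*v). As functions of (u, v):
  E = r_u · r_u = 4*u^2 + 1,
  F = r_u · r_v = 12*u*v,
  G = r_v · r_v = 36*v^2 + 1.
Evaluating at (u, v) = (3/2, -5/2): E = 10, F = -45, G = 226.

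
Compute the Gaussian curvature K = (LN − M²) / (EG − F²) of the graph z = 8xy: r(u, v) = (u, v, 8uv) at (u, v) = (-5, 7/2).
K = -64/5688225

Coefficients of the first fundamental form: E = 64*v^2 + 1, F = 64*u*v, G = 64*u^2 + 1.
Coefficients of the second fundamental form: L = 0, M = 8/sqrt(64*u^2 + 64*v^2 + 1), N = 0.
Assemble K = (LN − M²)/(EG − F²) = -64/(4096*u^4 + 8192*u^2*v^2 + 128*u^2 + 4096*v^4 + 128*v^2 + 1). At (u, v) = (-5, 7/2): K = -64/5688225.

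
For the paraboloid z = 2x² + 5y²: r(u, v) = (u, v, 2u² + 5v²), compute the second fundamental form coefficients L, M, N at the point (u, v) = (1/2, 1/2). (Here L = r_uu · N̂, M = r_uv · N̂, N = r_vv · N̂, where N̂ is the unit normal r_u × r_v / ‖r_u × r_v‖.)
L = 2*sqrt(30)/15;  M = 0;  N = sqrt(30)/3

Compute the unit normal N̂(u, v) = (-4*u/sqrt(16*u^2 + 100*v^2 + 1), -10*v/sqrt(16*u^2 + 100*v^2 + 1), 1/sqrt(16*u^2 + 100*v^2 + 1)), and the second partials r_uu, r_uv, r_vv. Take dot products:
  L(u, v) = r_uu · N̂ = 4/sqrt(16*u^2 + 100*v^2 + 1),
  M(u, v) = r_uv · N̂ = 0,
  N(u, v) = r_vv · N̂ = 10/sqrt(16*u^2 + 100*v^2 + 1).
Evaluating at (u, v) = (1/2, 1/2):
  L = 2*sqrt(30)/15, M = 0, N = sqrt(30)/3.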